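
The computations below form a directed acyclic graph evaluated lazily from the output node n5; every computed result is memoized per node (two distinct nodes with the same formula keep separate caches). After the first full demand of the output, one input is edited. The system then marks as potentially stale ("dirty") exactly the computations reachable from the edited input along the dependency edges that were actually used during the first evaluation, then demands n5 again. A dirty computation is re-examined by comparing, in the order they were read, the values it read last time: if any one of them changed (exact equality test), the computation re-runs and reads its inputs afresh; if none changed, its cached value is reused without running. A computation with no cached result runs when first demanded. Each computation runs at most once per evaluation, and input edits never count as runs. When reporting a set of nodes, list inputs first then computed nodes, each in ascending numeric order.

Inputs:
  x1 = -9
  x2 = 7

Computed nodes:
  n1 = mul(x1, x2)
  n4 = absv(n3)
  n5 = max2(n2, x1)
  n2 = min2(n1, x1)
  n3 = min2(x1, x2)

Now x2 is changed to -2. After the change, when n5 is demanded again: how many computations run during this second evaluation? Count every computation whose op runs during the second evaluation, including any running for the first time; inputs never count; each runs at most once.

First demand of the output computes:
  n1 = mul(-9, 7) = -63
  n2 = min2(-63, -9) = -63
  n5 = max2(-63, -9) = -9

After the edit, cleaning proceeds:
  n1: a read changed (x2 7->-2) — executes, giving 18.
  n2: a read changed (n1 -63->18) — executes, giving -9.
  n5: a read changed (n2 -63->-9) — executes, giving -9 — identical to its old value.

3 computations run: n1, n2, n5.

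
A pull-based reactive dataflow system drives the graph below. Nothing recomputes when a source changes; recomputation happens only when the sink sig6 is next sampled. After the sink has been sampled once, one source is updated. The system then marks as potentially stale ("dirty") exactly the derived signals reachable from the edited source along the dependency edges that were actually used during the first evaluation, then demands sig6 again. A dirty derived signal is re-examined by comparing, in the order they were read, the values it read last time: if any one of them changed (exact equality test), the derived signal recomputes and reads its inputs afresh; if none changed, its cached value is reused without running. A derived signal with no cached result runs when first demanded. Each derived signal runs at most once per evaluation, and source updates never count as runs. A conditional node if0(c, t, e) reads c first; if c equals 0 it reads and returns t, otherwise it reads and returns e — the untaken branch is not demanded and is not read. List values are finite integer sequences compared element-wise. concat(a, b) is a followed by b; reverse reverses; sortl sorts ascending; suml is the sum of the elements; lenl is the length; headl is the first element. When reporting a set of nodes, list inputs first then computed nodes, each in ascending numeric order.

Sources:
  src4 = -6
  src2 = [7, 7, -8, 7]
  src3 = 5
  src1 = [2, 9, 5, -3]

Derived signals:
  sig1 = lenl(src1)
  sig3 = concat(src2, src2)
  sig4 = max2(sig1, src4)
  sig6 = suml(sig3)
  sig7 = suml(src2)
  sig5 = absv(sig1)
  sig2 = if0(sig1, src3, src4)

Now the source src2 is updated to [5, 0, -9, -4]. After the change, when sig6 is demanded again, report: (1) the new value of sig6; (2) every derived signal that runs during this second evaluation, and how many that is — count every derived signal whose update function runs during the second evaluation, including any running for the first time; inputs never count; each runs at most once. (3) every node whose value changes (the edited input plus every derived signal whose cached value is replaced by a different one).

New value of sig6: -16.
Derived signals that run: sig3, sig6 — 2 in total.
Values that change: src2, sig3, sig6.

First evaluation (everything demanded from the output):
  sig3 = concat([7, 7, -8, 7], [7, 7, -8, 7]) = [7, 7, -8, 7, 7, 7, -8, 7]
  sig6 = suml([7, 7, -8, 7, 7, 7, -8, 7]) = 26

Propagation after the edit:
  sig3: runs — src2 [7, 7, -8, 7]->[5, 0, -9, -4]; src2 [7, 7, -8, 7]->[5, 0, -9, -4]; result [5, 0, -9, -4, 5, 0, -9, -4].
  sig6: runs — sig3 [7, 7, -8, 7, 7, 7, -8, 7]->[5, 0, -9, -4, 5, 0, -9, -4]; result -16.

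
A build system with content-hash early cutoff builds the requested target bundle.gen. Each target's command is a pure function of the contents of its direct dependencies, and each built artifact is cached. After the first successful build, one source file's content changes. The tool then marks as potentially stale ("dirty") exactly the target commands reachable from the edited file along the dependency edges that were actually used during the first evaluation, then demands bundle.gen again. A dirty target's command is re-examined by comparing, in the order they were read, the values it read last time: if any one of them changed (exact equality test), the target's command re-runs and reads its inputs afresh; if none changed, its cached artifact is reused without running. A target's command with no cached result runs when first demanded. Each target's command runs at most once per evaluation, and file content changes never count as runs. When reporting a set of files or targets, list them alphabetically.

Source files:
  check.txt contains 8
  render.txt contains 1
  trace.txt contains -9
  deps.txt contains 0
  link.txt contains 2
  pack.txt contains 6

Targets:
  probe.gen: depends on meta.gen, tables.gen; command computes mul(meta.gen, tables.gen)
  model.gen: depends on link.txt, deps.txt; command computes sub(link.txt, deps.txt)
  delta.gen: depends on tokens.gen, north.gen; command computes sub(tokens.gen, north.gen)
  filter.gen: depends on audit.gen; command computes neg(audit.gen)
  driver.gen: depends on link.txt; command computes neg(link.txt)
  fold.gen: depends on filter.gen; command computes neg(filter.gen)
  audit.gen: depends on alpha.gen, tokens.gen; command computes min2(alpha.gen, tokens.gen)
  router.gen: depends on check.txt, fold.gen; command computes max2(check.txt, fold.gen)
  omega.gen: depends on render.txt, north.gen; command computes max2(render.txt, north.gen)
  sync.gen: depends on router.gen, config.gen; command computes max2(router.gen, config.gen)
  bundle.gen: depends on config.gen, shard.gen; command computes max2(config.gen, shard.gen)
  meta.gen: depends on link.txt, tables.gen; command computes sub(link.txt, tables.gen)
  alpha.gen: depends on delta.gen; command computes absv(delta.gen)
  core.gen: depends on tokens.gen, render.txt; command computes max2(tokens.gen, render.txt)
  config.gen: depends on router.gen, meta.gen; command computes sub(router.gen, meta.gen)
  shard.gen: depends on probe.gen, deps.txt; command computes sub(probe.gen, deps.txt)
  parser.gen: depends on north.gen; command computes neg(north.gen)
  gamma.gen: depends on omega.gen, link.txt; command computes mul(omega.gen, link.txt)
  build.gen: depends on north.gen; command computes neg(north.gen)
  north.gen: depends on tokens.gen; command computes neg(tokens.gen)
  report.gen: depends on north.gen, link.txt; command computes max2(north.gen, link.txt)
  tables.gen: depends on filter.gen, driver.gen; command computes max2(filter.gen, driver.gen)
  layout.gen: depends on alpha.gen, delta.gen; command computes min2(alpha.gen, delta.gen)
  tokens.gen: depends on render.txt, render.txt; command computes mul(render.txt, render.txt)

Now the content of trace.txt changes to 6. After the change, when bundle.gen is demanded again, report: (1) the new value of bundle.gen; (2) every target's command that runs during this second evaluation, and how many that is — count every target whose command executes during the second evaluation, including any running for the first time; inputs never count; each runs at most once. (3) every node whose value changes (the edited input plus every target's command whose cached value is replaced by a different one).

First evaluation (everything demanded from the output):
  driver.gen = neg(2) = -2
  tokens.gen = mul(1, 1) = 1
  north.gen = neg(1) = -1
  delta.gen = sub(1, -1) = 2
  alpha.gen = absv(2) = 2
  audit.gen = min2(2, 1) = 1
  filter.gen = neg(1) = -1
  fold.gen = neg(-1) = 1
  router.gen = max2(8, 1) = 8
  tables.gen = max2(-1, -2) = -1
  meta.gen = sub(2, -1) = 3
  config.gen = sub(8, 3) = 5
  probe.gen = mul(3, -1) = -3
  shard.gen = sub(-3, 0) = -3
  bundle.gen = max2(5, -3) = 5

Propagation after the edit:
  trace.txt feeds no computation that the output demands — nothing is marked dirty and nothing runs.

Key observation: trace.txt is never demanded by the output, so the edit triggers no recomputation at all.

New value of bundle.gen: 5.
Target commands that run: none — 0 in total.
Values that change: trace.txt.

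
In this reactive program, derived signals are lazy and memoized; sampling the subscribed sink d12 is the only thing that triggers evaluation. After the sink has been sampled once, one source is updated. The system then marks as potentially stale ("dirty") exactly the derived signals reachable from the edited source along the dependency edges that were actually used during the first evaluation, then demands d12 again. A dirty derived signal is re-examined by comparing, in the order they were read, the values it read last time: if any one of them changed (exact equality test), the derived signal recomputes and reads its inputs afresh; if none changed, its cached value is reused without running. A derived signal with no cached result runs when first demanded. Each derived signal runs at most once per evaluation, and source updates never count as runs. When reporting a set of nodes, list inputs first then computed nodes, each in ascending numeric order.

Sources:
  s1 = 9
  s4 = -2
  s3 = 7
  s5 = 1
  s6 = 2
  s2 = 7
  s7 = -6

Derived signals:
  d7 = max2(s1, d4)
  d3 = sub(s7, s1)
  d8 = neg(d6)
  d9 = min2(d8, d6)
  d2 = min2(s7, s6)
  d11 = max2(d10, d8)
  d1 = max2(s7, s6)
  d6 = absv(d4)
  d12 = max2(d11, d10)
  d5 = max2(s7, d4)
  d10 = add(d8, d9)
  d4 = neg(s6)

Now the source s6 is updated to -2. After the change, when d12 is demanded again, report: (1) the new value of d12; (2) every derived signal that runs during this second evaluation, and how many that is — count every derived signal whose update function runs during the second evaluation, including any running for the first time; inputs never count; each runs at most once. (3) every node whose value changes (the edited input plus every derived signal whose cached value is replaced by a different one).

Demanding d12 again yields -2.
2 derived signals run: d4, d6.
The nodes whose values change: s6, d4.
Note the absorption at d6: it re-runs yet its value is the same, leaving the output's value untouched.

First demand of the output computes:
  d4 = neg(2) = -2
  d6 = absv(-2) = 2
  d8 = neg(2) = -2
  d9 = min2(-2, 2) = -2
  d10 = add(-2, -2) = -4
  d11 = max2(-4, -2) = -2
  d12 = max2(-2, -4) = -2

After the edit, cleaning proceeds:
  d4: a read changed (s6 2->-2) — executes, giving 2.
  d6: a read changed (d4 -2->2) — executes, giving 2 — identical to its old value.
  d8: dirty, but its reads are unchanged (d6 unchanged); cached -2 stands.
  d9: dirty, but its reads are unchanged (d8 unchanged, d6 unchanged); cached -2 stands.
  d10: dirty, but its reads are unchanged (d8 unchanged, d9 unchanged); cached -4 stands.
  d11: dirty, but its reads are unchanged (d10 unchanged, d8 unchanged); cached -2 stands.
  d12: dirty, but its reads are unchanged (d11 unchanged, d10 unchanged); cached -2 stands.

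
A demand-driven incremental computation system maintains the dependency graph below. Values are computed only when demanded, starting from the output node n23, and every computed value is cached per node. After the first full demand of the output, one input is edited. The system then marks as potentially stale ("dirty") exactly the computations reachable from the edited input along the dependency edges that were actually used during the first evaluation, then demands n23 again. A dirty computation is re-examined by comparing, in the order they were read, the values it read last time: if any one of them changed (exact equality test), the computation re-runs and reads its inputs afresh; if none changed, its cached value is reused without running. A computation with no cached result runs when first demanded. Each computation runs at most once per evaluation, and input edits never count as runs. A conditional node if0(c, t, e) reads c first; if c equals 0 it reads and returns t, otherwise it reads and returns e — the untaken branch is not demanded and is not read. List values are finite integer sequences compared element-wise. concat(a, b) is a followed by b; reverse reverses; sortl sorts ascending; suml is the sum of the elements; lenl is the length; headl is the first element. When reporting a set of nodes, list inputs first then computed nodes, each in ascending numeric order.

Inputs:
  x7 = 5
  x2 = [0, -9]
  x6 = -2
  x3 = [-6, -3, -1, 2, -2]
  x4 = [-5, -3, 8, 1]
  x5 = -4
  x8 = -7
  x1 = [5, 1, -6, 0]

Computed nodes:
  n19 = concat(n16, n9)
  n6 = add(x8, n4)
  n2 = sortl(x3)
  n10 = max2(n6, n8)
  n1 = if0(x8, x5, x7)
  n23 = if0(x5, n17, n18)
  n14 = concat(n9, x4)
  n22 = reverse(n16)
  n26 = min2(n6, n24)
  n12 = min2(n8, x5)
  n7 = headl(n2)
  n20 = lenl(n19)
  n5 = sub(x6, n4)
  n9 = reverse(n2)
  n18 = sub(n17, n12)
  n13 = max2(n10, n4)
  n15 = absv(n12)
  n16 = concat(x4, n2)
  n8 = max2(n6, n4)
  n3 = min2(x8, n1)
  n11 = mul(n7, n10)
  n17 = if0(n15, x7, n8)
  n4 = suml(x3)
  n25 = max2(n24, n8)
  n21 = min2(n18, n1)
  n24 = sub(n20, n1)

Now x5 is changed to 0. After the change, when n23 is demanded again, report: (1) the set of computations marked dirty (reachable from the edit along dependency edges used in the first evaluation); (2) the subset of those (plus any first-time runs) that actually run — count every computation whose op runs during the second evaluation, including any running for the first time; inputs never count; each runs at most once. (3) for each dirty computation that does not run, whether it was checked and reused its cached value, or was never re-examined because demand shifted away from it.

Marked dirty: n12, n15, n17, n18, n23.
Computations that run: n12, n23 — 2 in total.
Checked but reused from cache: n15, n17.
Never re-examined (demand shifted away): n18.
Key observation: a condition flipped, so demand moved to the other branch — n18 is never re-examined.

First evaluation (everything demanded from the output):
  n4 = suml([-6, -3, -1, 2, -2]) = -10
  n6 = add(-7, -10) = -17
  n8 = max2(-17, -10) = -10
  n12 = min2(-10, -4) = -10
  n15 = absv(-10) = 10
  n17 = if0(n15=10 -> else branch n8) = -10
  n18 = sub(-10, -10) = 0
  n23 = if0(x5=-4 -> else branch n18) = 0

Propagation after the edit:
  n12: runs — x5 -4->0; result -10 (same value as before).
  n15: checked — values it read are unchanged (n12 unchanged); reused cached 10 without running.
  n17: checked — values it read are unchanged (n15 unchanged, n8 unchanged); reused cached -10 without running.
  n18: marked dirty but never re-examined — demand shifted away from it.
  n23: runs — x5 -4->0; result -10.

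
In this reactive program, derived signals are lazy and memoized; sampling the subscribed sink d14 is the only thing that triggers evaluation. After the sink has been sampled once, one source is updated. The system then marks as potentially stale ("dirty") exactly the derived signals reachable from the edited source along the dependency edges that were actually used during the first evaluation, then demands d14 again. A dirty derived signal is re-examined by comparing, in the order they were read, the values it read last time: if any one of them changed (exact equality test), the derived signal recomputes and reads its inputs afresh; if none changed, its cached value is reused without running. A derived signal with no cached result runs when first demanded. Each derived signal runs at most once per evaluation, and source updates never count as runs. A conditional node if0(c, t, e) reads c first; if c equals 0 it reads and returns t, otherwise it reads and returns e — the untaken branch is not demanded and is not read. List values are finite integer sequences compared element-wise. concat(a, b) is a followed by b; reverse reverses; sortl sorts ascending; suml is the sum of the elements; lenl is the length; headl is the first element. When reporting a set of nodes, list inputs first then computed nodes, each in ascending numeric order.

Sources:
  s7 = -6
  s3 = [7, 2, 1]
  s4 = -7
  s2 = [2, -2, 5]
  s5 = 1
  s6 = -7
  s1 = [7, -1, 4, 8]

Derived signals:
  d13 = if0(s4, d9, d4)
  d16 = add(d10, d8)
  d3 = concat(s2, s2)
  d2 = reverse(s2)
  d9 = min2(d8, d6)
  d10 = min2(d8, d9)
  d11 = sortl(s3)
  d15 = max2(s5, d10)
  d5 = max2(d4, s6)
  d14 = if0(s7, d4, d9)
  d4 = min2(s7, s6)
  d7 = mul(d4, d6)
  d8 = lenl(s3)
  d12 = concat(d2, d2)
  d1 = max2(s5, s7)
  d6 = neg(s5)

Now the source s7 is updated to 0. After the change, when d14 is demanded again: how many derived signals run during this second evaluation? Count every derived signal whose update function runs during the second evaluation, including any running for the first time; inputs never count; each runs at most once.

First demand of the output computes:
  d6 = neg(1) = -1
  d8 = lenl([7, 2, 1]) = 3
  d9 = min2(3, -1) = -1
  d14 = if0(s7=-6 -> else branch d9) = -1

After the edit, cleaning proceeds:
  d4: had never run; runs now, result -7.
  d14: a read changed (s7 -6->0) — executes, giving -7.

Note the branch switch — d4 had no cache and runs now for the first time.

2 derived signals run: d4, d14.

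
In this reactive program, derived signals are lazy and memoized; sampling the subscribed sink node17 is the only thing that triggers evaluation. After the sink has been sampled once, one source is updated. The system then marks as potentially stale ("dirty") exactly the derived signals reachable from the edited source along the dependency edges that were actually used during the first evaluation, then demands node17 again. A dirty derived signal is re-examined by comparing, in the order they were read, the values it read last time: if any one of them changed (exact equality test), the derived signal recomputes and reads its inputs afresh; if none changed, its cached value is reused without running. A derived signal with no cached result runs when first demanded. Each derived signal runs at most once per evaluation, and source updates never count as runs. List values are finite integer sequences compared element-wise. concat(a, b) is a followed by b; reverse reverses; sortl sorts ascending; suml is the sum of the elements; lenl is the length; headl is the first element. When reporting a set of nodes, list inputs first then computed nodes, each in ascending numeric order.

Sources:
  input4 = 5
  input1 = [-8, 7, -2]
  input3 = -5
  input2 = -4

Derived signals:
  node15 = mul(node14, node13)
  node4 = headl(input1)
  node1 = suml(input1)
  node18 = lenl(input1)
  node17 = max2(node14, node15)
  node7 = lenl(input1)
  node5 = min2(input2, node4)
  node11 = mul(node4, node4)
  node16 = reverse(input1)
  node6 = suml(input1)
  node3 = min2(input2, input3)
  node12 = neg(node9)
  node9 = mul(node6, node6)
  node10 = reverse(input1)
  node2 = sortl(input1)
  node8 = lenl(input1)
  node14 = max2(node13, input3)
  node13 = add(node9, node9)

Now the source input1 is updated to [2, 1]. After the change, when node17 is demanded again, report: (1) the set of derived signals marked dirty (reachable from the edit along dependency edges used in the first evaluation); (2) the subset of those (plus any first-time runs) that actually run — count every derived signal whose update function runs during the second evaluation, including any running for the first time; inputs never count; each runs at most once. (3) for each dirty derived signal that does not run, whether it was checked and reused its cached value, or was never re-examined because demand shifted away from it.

The edit dirties: node6, node9, node13, node14, node15, node17.
2 derived signals run: node6, node9.
Cache hits after checking: node13, node14, node15, node17.
Note the absorption at node9: it re-runs yet its value is the same, leaving the output's value untouched.

First demand of the output computes:
  node6 = suml([-8, 7, -2]) = -3
  node9 = mul(-3, -3) = 9
  node13 = add(9, 9) = 18
  node14 = max2(18, -5) = 18
  node15 = mul(18, 18) = 324
  node17 = max2(18, 324) = 324

After the edit, cleaning proceeds:
  node6: a read changed (input1 [-8, 7, -2]->[2, 1]) — executes, giving 3.
  node9: a read changed (node6 -3->3; node6 -3->3) — executes, giving 9 — identical to its old value.
  node13: dirty, but its reads are unchanged (node9 unchanged, node9 unchanged); cached 18 stands.
  node14: dirty, but its reads are unchanged (node13 unchanged, input3 unchanged); cached 18 stands.
  node15: dirty, but its reads are unchanged (node14 unchanged, node13 unchanged); cached 324 stands.
  node17: dirty, but its reads are unchanged (node14 unchanged, node15 unchanged); cached 324 stands.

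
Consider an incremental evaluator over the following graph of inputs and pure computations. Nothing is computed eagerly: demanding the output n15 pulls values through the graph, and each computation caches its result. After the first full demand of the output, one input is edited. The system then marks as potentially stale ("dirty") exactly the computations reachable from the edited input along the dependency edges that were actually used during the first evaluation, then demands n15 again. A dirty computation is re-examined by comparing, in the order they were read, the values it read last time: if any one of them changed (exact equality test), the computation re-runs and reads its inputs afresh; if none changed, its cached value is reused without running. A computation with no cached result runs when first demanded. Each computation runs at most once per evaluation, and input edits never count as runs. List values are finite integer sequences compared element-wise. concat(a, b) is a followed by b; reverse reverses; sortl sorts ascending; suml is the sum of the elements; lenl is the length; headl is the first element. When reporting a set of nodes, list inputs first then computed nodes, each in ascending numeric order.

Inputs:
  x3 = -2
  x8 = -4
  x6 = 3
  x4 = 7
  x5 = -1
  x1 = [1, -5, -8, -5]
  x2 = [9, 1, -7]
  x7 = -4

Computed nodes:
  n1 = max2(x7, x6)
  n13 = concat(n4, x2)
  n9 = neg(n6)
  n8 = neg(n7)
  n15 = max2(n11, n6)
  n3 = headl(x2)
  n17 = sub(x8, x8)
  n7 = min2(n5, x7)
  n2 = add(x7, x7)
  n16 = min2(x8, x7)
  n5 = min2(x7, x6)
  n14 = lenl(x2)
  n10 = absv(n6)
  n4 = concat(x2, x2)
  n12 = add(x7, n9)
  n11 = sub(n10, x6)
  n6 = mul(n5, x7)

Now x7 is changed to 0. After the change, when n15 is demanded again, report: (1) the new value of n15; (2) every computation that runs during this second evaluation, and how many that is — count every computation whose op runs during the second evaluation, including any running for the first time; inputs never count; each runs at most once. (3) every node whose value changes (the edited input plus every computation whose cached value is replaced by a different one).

n15 now evaluates to 0.
Run set: n5, n6, n10, n11, n15 (5 run).
Changed values: x7, n5, n6, n10, n11, n15.

Initial pass — values computed on the first demand:
  n5 = min2(-4, 3) = -4
  n6 = mul(-4, -4) = 16
  n10 = absv(16) = 16
  n11 = sub(16, 3) = 13
  n15 = max2(13, 16) = 16

Second demand — change propagation:
  n5: re-runs because x7 -4->0; new result 0.
  n6: re-runs because n5 -4->0; x7 -4->0; new result 0.
  n10: re-runs because n6 16->0; new result 0.
  n11: re-runs because n10 16->0; new result -3.
  n15: re-runs because n11 13->-3; n6 16->0; new result 0.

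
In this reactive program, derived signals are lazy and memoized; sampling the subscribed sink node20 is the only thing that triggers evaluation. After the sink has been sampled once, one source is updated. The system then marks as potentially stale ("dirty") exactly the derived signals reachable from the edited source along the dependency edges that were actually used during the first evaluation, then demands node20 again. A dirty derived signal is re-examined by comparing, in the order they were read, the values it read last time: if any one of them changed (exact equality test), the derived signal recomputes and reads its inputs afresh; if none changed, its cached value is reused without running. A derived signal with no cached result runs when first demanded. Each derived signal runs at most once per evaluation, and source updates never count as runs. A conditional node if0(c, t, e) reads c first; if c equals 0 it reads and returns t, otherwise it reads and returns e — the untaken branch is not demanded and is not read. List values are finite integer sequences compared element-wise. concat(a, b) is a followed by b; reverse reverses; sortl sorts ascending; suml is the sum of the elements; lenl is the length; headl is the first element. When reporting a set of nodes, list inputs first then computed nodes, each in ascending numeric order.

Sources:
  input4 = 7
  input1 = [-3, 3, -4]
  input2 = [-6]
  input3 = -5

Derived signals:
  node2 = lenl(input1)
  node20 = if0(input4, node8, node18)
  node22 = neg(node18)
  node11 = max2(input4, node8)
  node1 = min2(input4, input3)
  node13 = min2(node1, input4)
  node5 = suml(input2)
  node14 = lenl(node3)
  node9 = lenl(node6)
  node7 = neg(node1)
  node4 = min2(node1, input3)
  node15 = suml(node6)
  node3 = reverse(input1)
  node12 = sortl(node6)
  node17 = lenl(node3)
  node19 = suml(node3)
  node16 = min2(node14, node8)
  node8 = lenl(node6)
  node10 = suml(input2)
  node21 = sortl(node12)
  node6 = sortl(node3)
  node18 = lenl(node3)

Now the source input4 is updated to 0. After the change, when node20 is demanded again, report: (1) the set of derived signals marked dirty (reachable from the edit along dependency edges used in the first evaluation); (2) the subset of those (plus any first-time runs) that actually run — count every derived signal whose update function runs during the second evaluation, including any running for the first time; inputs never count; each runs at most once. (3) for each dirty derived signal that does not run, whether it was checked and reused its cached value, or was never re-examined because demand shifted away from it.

First demand of the output computes:
  node3 = reverse([-3, 3, -4]) = [-4, 3, -3]
  node18 = lenl([-4, 3, -3]) = 3
  node20 = if0(input4=7 -> else branch node18) = 3

After the edit, cleaning proceeds:
  node6: had never run; runs now, result [-4, -3, 3].
  node8: had never run; runs now, result 3.
  node20: a read changed (input4 7->0) — executes, giving 3 — identical to its old value.

Note the branch switch — node6, node8 had no cache and run now for the first time.

The edit dirties: node20.
3 derived signals run: node6, node8, node20.
No dirty derived signal escaped a run.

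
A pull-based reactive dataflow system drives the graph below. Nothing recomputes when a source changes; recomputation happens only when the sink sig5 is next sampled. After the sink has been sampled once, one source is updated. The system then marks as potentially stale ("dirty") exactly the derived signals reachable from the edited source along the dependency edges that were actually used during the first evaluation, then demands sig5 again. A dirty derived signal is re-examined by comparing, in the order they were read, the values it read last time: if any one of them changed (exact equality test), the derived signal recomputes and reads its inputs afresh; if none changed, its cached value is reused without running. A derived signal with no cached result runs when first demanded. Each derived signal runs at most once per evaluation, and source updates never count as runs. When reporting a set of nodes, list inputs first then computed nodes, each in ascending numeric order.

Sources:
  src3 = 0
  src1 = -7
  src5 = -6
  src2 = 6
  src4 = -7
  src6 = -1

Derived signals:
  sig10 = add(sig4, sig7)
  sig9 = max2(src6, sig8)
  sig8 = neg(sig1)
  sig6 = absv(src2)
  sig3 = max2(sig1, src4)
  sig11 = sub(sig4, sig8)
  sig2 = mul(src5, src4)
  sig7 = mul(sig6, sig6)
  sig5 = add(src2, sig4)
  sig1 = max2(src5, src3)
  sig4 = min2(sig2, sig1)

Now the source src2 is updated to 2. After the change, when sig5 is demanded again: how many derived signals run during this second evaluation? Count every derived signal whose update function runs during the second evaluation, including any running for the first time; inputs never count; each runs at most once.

First evaluation (everything demanded from the output):
  sig1 = max2(-6, 0) = 0
  sig2 = mul(-6, -7) = 42
  sig4 = min2(42, 0) = 0
  sig5 = add(6, 0) = 6

Propagation after the edit:
  sig5: runs — src2 6->2; result 2.

Derived signals that run: sig5 — 1 in total.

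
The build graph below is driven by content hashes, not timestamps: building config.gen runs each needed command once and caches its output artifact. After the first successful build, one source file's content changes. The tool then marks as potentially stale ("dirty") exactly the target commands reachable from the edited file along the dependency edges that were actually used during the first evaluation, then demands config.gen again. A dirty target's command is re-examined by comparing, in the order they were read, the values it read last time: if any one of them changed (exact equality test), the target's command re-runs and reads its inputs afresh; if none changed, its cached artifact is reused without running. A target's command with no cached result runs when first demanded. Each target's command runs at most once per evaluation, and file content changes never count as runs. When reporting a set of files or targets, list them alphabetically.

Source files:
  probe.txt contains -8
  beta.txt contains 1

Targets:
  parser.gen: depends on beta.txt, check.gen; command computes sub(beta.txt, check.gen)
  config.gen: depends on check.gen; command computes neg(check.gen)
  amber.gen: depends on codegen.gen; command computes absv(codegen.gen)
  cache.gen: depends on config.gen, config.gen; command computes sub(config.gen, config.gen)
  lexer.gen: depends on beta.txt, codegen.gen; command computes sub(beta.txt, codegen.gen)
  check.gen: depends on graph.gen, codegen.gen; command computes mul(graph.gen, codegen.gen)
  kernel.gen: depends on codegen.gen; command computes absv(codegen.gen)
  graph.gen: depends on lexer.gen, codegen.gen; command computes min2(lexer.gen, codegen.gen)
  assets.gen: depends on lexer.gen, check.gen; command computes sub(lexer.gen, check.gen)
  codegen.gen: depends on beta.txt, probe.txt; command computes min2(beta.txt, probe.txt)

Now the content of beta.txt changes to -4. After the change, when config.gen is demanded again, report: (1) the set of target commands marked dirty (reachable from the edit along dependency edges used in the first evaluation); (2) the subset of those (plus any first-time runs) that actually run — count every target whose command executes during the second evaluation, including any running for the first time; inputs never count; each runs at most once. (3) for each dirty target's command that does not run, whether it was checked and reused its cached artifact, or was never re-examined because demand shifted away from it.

Dirty set: check.gen, codegen.gen, config.gen, graph.gen, lexer.gen.
Run set: codegen.gen, graph.gen, lexer.gen (3 run).
Re-examined without running (cache reused): check.gen, config.gen.
The important point: at check.gen every value read last time is unchanged, so the dirty flag clears without a run.

Initial pass — values computed on the first demand:
  codegen.gen = min2(1, -8) = -8
  lexer.gen = sub(1, -8) = 9
  graph.gen = min2(9, -8) = -8
  check.gen = mul(-8, -8) = 64
  config.gen = neg(64) = -64

Second demand — change propagation:
  codegen.gen: re-runs because beta.txt 1->-4; new result -8 (unchanged).
  lexer.gen: re-runs because beta.txt 1->-4; new result 4.
  graph.gen: re-runs because lexer.gen 9->4; new result -8 (unchanged).
  check.gen: re-examined; everything it read last time is the same (graph.gen unchanged, codegen.gen unchanged) — cache 64 kept, no run.
  config.gen: re-examined; everything it read last time is the same (check.gen unchanged) — cache -64 kept, no run.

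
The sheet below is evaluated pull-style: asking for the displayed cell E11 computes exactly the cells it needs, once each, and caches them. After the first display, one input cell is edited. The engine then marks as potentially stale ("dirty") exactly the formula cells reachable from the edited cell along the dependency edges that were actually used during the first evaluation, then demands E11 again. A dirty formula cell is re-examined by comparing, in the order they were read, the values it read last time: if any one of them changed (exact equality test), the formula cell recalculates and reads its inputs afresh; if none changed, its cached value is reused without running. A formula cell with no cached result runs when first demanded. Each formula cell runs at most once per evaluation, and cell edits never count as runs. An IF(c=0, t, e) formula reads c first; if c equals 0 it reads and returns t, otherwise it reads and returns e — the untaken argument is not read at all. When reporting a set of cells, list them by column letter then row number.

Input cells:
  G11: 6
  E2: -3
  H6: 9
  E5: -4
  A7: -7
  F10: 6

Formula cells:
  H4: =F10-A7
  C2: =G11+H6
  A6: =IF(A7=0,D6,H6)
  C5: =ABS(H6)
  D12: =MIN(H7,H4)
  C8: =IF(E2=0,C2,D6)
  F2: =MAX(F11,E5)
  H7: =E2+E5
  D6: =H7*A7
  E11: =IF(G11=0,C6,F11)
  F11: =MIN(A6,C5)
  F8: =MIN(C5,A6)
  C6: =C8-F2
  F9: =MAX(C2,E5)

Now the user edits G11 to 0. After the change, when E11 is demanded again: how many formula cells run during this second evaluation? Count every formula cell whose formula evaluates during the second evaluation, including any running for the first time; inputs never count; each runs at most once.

6 formula cells run: C6, C8, D6, E11, F2, H7.
Note the branch switch — C6, C8, D6, F2, H7 had no cache and run now for the first time.

First demand of the output computes:
  A6 = IF(A7=0: A7=-7 -> else branch H6) = 9
  C5 = ABS(9) = 9
  F11 = MIN(9, 9) = 9
  E11 = IF(G11=0: G11=6 -> else branch F11) = 9

After the edit, cleaning proceeds:
  F2: had never run; runs now, result 9.
  H7: had never run; runs now, result -7.
  D6: had never run; runs now, result 49.
  C8: had never run; runs now, result 49.
  C6: had never run; runs now, result 40.
  E11: a read changed (G11 6->0) — executes, giving 40.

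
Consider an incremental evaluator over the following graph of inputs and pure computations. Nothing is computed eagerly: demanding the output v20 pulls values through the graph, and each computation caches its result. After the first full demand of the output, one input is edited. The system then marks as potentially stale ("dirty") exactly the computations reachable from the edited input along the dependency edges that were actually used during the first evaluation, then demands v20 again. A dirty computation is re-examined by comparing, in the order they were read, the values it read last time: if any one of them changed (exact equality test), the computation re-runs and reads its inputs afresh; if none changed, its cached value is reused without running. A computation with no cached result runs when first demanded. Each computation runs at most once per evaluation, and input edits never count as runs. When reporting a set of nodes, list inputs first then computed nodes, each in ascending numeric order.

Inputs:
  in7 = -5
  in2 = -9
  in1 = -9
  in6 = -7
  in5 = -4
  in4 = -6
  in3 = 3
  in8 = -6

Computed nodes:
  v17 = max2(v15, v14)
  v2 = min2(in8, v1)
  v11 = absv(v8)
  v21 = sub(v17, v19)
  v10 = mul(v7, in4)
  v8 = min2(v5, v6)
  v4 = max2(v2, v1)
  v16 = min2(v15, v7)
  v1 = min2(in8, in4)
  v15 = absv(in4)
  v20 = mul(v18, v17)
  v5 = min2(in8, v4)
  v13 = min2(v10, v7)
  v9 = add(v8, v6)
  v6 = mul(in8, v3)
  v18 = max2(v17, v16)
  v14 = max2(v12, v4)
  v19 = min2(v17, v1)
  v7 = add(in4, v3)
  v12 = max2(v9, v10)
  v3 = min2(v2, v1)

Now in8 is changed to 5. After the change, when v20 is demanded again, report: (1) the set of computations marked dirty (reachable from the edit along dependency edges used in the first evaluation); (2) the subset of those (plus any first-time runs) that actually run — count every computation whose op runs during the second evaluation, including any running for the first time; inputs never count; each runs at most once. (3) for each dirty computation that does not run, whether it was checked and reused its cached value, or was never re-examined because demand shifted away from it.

Dirty set: v1, v2, v3, v4, v5, v6, v7, v8, v9, v10, v12, v14, v16, v17, v18, v20.
Run set: v1, v2, v5, v6, v8, v9, v12 (7 run).
Re-examined without running (cache reused): v3, v4, v7, v10, v14, v16, v17, v18, v20.
The important point: at v3 every value read last time is unchanged, so the dirty flag clears without a run.

Initial pass — values computed on the first demand:
  v1 = min2(-6, -6) = -6
  v2 = min2(-6, -6) = -6
  v3 = min2(-6, -6) = -6
  v4 = max2(-6, -6) = -6
  v5 = min2(-6, -6) = -6
  v6 = mul(-6, -6) = 36
  v7 = add(-6, -6) = -12
  v8 = min2(-6, 36) = -6
  v9 = add(-6, 36) = 30
  v10 = mul(-12, -6) = 72
  v12 = max2(30, 72) = 72
  v14 = max2(72, -6) = 72
  v15 = absv(-6) = 6
  v16 = min2(6, -12) = -12
  v17 = max2(6, 72) = 72
  v18 = max2(72, -12) = 72
  v20 = mul(72, 72) = 5184

Second demand — change propagation:
  v1: re-runs because in8 -6->5; new result -6 (unchanged).
  v2: re-runs because in8 -6->5; new result -6 (unchanged).
  v3: re-examined; everything it read last time is the same (v2 unchanged, v1 unchanged) — cache -6 kept, no run.
  v4: re-examined; everything it read last time is the same (v2 unchanged, v1 unchanged) — cache -6 kept, no run.
  v5: re-runs because in8 -6->5; new result -6 (unchanged).
  v6: re-runs because in8 -6->5; new result -30.
  v7: re-examined; everything it read last time is the same (in4 unchanged, v3 unchanged) — cache -12 kept, no run.
  v8: re-runs because v6 36->-30; new result -30.
  v9: re-runs because v8 -6->-30; v6 36->-30; new result -60.
  v10: re-examined; everything it read last time is the same (v7 unchanged, in4 unchanged) — cache 72 kept, no run.
  v12: re-runs because v9 30->-60; new result 72 (unchanged).
  v14: re-examined; everything it read last time is the same (v12 unchanged, v4 unchanged) — cache 72 kept, no run.
  v16: re-examined; everything it read last time is the same (v15 unchanged, v7 unchanged) — cache -12 kept, no run.
  v17: re-examined; everything it read last time is the same (v15 unchanged, v14 unchanged) — cache 72 kept, no run.
  v18: re-examined; everything it read last time is the same (v17 unchanged, v16 unchanged) — cache 72 kept, no run.
  v20: re-examined; everything it read last time is the same (v18 unchanged, v17 unchanged) — cache 5184 kept, no run.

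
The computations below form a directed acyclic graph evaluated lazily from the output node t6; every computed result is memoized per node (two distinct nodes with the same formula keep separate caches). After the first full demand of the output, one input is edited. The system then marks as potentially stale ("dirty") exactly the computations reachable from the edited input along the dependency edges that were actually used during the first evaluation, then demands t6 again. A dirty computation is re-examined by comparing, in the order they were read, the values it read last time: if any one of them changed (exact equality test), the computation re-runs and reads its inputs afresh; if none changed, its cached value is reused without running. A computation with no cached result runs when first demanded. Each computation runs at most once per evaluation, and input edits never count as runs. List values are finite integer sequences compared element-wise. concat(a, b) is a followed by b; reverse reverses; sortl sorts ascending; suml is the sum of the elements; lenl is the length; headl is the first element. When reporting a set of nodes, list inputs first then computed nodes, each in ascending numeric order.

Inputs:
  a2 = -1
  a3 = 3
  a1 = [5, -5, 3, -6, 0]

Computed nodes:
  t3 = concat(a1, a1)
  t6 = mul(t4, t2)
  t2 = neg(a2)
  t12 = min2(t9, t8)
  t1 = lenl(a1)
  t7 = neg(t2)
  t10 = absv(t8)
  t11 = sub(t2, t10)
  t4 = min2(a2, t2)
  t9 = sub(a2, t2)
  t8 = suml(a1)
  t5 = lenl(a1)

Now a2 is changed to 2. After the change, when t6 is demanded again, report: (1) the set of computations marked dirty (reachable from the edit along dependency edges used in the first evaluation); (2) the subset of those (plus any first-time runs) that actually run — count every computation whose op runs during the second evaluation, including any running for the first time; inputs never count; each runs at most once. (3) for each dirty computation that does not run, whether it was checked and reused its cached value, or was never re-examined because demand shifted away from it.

First demand of the output computes:
  t2 = neg(-1) = 1
  t4 = min2(-1, 1) = -1
  t6 = mul(-1, 1) = -1

After the edit, cleaning proceeds:
  t2: a read changed (a2 -1->2) — executes, giving -2.
  t4: a read changed (a2 -1->2; t2 1->-2) — executes, giving -2.
  t6: a read changed (t4 -1->-2; t2 1->-2) — executes, giving 4.

The edit dirties: t2, t4, t6.
3 computations run: t2, t4, t6.
No dirty computation escaped a run.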